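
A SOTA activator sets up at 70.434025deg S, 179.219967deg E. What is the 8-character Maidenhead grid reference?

Offset from 180°W / 90°S: lon 359.21997°, lat 19.56597°.
Field: lon ⌊359.21997/20⌋ = 17 → R; lat ⌊19.56597/10⌋ = 1 → B.
Square: lon ⌊19.21997/2⌋ = 9; lat ⌊9.56597/1⌋ = 9.
Subsquare: lon ⌊1.21997/0.0833333⌋ = 14 → o; lat ⌊0.56597/0.0416667⌋ = 13 → n.
Extended square: lon ⌊0.05330/0.00833333⌋ = 6; lat ⌊0.02431/0.00416667⌋ = 5.

RB99on65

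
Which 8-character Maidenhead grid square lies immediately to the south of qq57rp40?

Latitude extended square 0; −1 → -1, wraps to 9, carry into subsquare.
Latitude subsquare p = 15; −1 → 14 = o.
The longitude characters are unchanged.

QQ57ro49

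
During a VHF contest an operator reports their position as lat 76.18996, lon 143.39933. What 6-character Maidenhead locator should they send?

Shift to the Maidenhead origin (180°W, 90°S): lon 323.3993, lat 166.1900.
Field (20°×10°, letters A–R): lon ⌊323.3993/20⌋ = 16 → Q; lat ⌊166.1900/10⌋ = 16 → Q.
Square (2°×1°, digits 0–9): lon ⌊3.3993/2⌋ = 1; lat ⌊6.1900/1⌋ = 6.
Subsquare (5′×2.5′, letters a–x): lon ⌊1.3993/0.0833333⌋ = 16 → q; lat ⌊0.1900/0.0416667⌋ = 4 → e.

QQ16qe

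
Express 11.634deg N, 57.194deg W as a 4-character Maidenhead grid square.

GK11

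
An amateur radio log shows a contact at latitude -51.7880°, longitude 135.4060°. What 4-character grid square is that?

PD78

Offset from 180°W / 90°S: lon 315.41°, lat 38.21°.
Field (20°×10°, letters A–R): lon ⌊315.41/20⌋ = 15 → P; lat ⌊38.21/10⌋ = 3 → D.
Square (2°×1°, digits 0–9): lon ⌊15.41/2⌋ = 7; lat ⌊8.21/1⌋ = 8.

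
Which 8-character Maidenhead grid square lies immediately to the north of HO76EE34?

HO76ee35

Latitude extended square 4; +1 → 5.
The longitude characters are unchanged.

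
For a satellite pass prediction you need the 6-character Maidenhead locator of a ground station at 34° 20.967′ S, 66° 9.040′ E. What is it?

Offset from 180°W / 90°S: lon 246.1507°, lat 55.6506°.
Field: 246.1507/20 → 12 → M, 55.6506/10 → 5 → F; chars MF.
Square: 6.1507/2 → 3, 5.6506/1 → 5; chars 35.
Subsquare: 0.1507/0.0833333 → 1 → b, 0.6506/0.0416667 → 15 → p; chars bp.

MF35bp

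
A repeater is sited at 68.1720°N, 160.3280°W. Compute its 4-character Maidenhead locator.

AP98

Offset from 180°W / 90°S: lon 19.67°, lat 158.17°.
Field: 19.67/20 → 0 → A, 158.17/10 → 15 → P; chars AP.
Square: 19.67/2 → 9, 8.17/1 → 8; chars 98.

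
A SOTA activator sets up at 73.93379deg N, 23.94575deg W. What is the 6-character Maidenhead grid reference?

HQ83aw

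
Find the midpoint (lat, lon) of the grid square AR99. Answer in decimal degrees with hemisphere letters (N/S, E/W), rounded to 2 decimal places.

89.50° N, 161.00° W

Field A=0, R=17: +0·20° lon, +17·10° lat → SW at lon -180°, lat 80°.
Square 9, 9: +9·2° lon, +9·1° lat → SW at lon -162°, lat 89°.
Cell spans 2° lon × 1° lat. Centre is SW corner plus half of each.
latitude 89.50° N, longitude 161.00° W.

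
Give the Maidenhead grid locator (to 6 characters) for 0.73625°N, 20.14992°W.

Add 180° to longitude and 90° to latitude: 159.8501, 90.7362.
Field: 159.8501/20 → 7 → H, 90.7362/10 → 9 → J; chars HJ.
Square: 19.8501/2 → 9, 0.7362/1 → 0; chars 90.
Subsquare: 1.8501/0.0833333 → 22 → w, 0.7362/0.0416667 → 17 → r; chars wr.

HJ90wr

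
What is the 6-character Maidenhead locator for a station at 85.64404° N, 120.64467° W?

CR95qp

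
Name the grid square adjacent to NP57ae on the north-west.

Longitude subsquare a = 0; −1 → -1, wraps to 23 = x, carry into square.
Longitude square 5; −1 → 4.
Latitude subsquare e = 4; +1 → 5 = f.

NP47xf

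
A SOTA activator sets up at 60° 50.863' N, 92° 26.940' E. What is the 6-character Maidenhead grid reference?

NP60fu

Add 180° to longitude and 90° to latitude: 272.4490, 150.8477.
Field: 272.4490/20 → 13 → N, 150.8477/10 → 15 → P; chars NP.
Square: 12.4490/2 → 6, 0.8477/1 → 0; chars 60.
Subsquare: 0.4490/0.0833333 → 5 → f, 0.8477/0.0416667 → 20 → u; chars fu.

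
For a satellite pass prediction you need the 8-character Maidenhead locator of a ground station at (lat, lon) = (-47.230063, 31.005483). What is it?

Shift to the Maidenhead origin (180°W, 90°S): lon 211.00548, lat 42.76994.
Field: lon ⌊211.00548/20⌋ = 10 → K; lat ⌊42.76994/10⌋ = 4 → E.
Square: lon ⌊11.00548/2⌋ = 5; lat ⌊2.76994/1⌋ = 2.
Subsquare: lon ⌊1.00548/0.0833333⌋ = 12 → m; lat ⌊0.76994/0.0416667⌋ = 18 → s.
Extended square: lon ⌊0.00548/0.00833333⌋ = 0; lat ⌊0.01994/0.00416667⌋ = 4.

KE52ms04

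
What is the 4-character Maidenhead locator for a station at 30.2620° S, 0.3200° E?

Shift to the Maidenhead origin (180°W, 90°S): lon 180.32, lat 59.74.
Field (20°×10°, letters A–R): lon ⌊180.32/20⌋ = 9 → J; lat ⌊59.74/10⌋ = 5 → F.
Square (2°×1°, digits 0–9): lon ⌊0.32/2⌋ = 0; lat ⌊9.74/1⌋ = 9.

JF09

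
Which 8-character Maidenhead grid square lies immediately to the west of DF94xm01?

Longitude extended square 0; −1 → -1, wraps to 9, carry into subsquare.
Longitude subsquare x = 23; −1 → 22 = w.
The latitude characters are unchanged.

DF94wm91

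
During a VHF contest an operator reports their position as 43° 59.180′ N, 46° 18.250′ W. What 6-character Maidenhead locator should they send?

GN63ux

Add 180° to longitude and 90° to latitude: 133.6958, 133.9863.
Field: 133.6958/20 → 6 → G, 133.9863/10 → 13 → N; chars GN.
Square: 13.6958/2 → 6, 3.9863/1 → 3; chars 63.
Subsquare: 1.6958/0.0833333 → 20 → u, 0.9863/0.0416667 → 23 → x; chars ux.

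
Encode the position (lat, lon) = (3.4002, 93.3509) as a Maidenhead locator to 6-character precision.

Add 180° to longitude and 90° to latitude: 273.3509, 93.4002.
Field: 273.3509/20 → 13 → N, 93.4002/10 → 9 → J; chars NJ.
Square: 13.3509/2 → 6, 3.4002/1 → 3; chars 63.
Subsquare: 1.3509/0.0833333 → 16 → q, 0.4002/0.0416667 → 9 → j; chars qj.

NJ63qj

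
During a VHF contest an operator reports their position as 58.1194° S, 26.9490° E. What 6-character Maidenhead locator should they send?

KD31lv

Shift to the Maidenhead origin (180°W, 90°S): lon 206.9490, lat 31.8806.
Field: 206.9490/20 → 10 → K, 31.8806/10 → 3 → D; chars KD.
Square: 6.9490/2 → 3, 1.8806/1 → 1; chars 31.
Subsquare: 0.9490/0.0833333 → 11 → l, 0.8806/0.0416667 → 21 → v; chars lv.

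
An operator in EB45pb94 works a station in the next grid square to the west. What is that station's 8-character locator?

EB45pb84

Longitude extended square 9; −1 → 8.
The latitude characters are unchanged.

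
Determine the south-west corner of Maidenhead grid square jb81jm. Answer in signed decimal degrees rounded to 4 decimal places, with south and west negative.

-78.5000, 16.7500

Field J=9, B=1: +9·20° lon, +1·10° lat → SW at lon 0°, lat -80°.
Square 8, 1: +8·2° lon, +1·1° lat → SW at lon 16°, lat -79°.
Subsquare j=9, m=12: +9·0.0833333° lon, +12·0.0416667° lat → SW at lon 16.75°, lat -78.5°.
latitude -78.5000, longitude 16.7500.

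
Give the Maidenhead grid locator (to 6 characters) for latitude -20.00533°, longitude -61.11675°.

FG99kx

Shift to the Maidenhead origin (180°W, 90°S): lon 118.8833, lat 69.9947.
Field: lon ⌊118.8833/20⌋ = 5 → F; lat ⌊69.9947/10⌋ = 6 → G.
Square: lon ⌊18.8833/2⌋ = 9; lat ⌊9.9947/1⌋ = 9.
Subsquare: lon ⌊0.8833/0.0833333⌋ = 10 → k; lat ⌊0.9947/0.0416667⌋ = 23 → x.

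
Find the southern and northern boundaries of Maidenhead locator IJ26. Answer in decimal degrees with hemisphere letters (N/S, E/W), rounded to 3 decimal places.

6.000° N, 7.000° N

Field I=8, J=9: +8·20° lon, +9·10° lat → SW at lon -20°, lat 0°.
Square 2, 6: +2·2° lon, +6·1° lat → SW at lon -16°, lat 6°.
Cell spans 2° lon × 1° lat.
south 6.000° N, north 7.000° N.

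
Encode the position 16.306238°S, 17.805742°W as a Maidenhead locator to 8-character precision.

Add 180° to longitude and 90° to latitude: 162.19426, 73.69376.
Field: lon ⌊162.19426/20⌋ = 8 → I; lat ⌊73.69376/10⌋ = 7 → H.
Square: lon ⌊2.19426/2⌋ = 1; lat ⌊3.69376/1⌋ = 3.
Subsquare: lon ⌊0.19426/0.0833333⌋ = 2 → c; lat ⌊0.69376/0.0416667⌋ = 16 → q.
Extended square: lon ⌊0.02759/0.00833333⌋ = 3; lat ⌊0.02710/0.00416667⌋ = 6.

IH13cq36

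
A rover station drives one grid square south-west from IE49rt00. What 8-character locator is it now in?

IE49qs99

Longitude extended square 0; −1 → -1, wraps to 9, carry into subsquare.
Longitude subsquare r = 17; −1 → 16 = q.
Latitude extended square 0; −1 → -1, wraps to 9, carry into subsquare.
Latitude subsquare t = 19; −1 → 18 = s.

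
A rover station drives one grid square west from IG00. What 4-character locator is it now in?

Longitude square 0; −1 → -1, wraps to 9, carry into field.
Longitude field I = 8; −1 → 7 = H.
The latitude characters are unchanged.

HG90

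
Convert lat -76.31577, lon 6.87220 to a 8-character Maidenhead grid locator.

JB33kq44

Offset from 180°W / 90°S: lon 186.87220°, lat 13.68423°.
Field: 186.87220/20 → 9 → J, 13.68423/10 → 1 → B; chars JB.
Square: 6.87220/2 → 3, 3.68423/1 → 3; chars 33.
Subsquare: 0.87220/0.0833333 → 10 → k, 0.68423/0.0416667 → 16 → q; chars kq.
Extended square: 0.03887/0.00833333 → 4, 0.01756/0.00416667 → 4; chars 44.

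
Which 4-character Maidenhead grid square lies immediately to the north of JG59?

Latitude square 9; +1 → 10, wraps to 0, carry into field.
Latitude field G = 6; +1 → 7 = H.
The longitude characters are unchanged.

JH50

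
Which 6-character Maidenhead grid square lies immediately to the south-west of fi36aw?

FI26xv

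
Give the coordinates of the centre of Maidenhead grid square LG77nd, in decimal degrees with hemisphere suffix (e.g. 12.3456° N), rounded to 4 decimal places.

Field L=11, G=6: +11·20° lon, +6·10° lat → SW at lon 40°, lat -30°.
Square 7, 7: +7·2° lon, +7·1° lat → SW at lon 54°, lat -23°.
Subsquare n=13, d=3: +13·0.0833333° lon, +3·0.0416667° lat → SW at lon 55.0833°, lat -22.875°.
Cell spans 0.0833333° lon × 0.0416667° lat. Centre is SW corner plus half of each.
latitude 22.8542° S, longitude 55.1250° E.

22.8542° S, 55.1250° E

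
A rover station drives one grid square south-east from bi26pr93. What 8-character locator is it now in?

BI26qr02

Longitude extended square 9; +1 → 10, wraps to 0, carry into subsquare.
Longitude subsquare p = 15; +1 → 16 = q.
Latitude extended square 3; −1 → 2.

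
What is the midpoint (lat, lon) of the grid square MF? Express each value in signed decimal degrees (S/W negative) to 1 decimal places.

-35.0, 70.0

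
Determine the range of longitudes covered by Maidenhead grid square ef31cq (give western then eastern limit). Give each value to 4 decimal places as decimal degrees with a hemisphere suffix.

93.8333° W, 93.7500° W

Field E=4, F=5: +4·20° lon, +5·10° lat → SW at lon -100°, lat -40°.
Square 3, 1: +3·2° lon, +1·1° lat → SW at lon -94°, lat -39°.
Subsquare c=2, q=16: +2·0.0833333° lon, +16·0.0416667° lat → SW at lon -93.8333°, lat -38.3333°.
Cell spans 0.0833333° lon × 0.0416667° lat.
west 93.8333° W, east 93.7500° W.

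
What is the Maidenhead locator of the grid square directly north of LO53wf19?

LO53wg10

Latitude extended square 9; +1 → 10, wraps to 0, carry into subsquare.
Latitude subsquare f = 5; +1 → 6 = g.
The longitude characters are unchanged.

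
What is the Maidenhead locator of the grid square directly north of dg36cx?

DG37ca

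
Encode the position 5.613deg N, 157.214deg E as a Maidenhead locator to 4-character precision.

QJ85

Offset from 180°W / 90°S: lon 337.21°, lat 95.61°.
Field: 337.21/20 → 16 → Q, 95.61/10 → 9 → J; chars QJ.
Square: 17.21/2 → 8, 5.61/1 → 5; chars 85.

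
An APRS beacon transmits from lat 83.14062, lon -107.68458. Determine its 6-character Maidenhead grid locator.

DR63dd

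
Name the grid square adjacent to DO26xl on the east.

DO36al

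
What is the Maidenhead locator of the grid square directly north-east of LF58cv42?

LF58cv53

Longitude extended square 4; +1 → 5.
Latitude extended square 2; +1 → 3.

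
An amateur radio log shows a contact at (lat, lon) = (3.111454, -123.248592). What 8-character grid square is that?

Add 180° to longitude and 90° to latitude: 56.75141, 93.11145.
Field (20°×10°, letters A–R): 56.75141/20 → 2 → C, 93.11145/10 → 9 → J; chars CJ.
Square (2°×1°, digits 0–9): 16.75141/2 → 8, 3.11145/1 → 3; chars 83.
Subsquare (5′×2.5′, letters a–x): 0.75141/0.0833333 → 9 → j, 0.11145/0.0416667 → 2 → c; chars jc.
Extended square (30″×15″, digits 0–9): 0.00141/0.00833333 → 0, 0.02812/0.00416667 → 6; chars 06.

CJ83jc06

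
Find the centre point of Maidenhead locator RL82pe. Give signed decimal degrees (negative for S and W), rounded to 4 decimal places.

22.1875, 177.2917

Field R=17, L=11: +17·20° lon, +11·10° lat → SW at lon 160°, lat 20°.
Square 8, 2: +8·2° lon, +2·1° lat → SW at lon 176°, lat 22°.
Subsquare p=15, e=4: +15·0.0833333° lon, +4·0.0416667° lat → SW at lon 177.25°, lat 22.1667°.
Cell spans 0.0833333° lon × 0.0416667° lat. Centre is SW corner plus half of each.
latitude 22.1875, longitude 177.2917.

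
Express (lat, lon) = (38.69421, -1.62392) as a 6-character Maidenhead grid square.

IM98eq

Shift to the Maidenhead origin (180°W, 90°S): lon 178.3761, lat 128.6942.
Field: lon ⌊178.3761/20⌋ = 8 → I; lat ⌊128.6942/10⌋ = 12 → M.
Square: lon ⌊18.3761/2⌋ = 9; lat ⌊8.6942/1⌋ = 8.
Subsquare: lon ⌊0.3761/0.0833333⌋ = 4 → e; lat ⌊0.6942/0.0416667⌋ = 16 → q.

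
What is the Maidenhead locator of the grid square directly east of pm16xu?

PM26au

Longitude subsquare x = 23; +1 → 24, wraps to 0 = a, carry into square.
Longitude square 1; +1 → 2.
The latitude characters are unchanged.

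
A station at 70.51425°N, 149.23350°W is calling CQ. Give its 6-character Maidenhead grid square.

BQ50jm

Add 180° to longitude and 90° to latitude: 30.7665, 160.5143.
Field: lon ⌊30.7665/20⌋ = 1 → B; lat ⌊160.5143/10⌋ = 16 → Q.
Square: lon ⌊10.7665/2⌋ = 5; lat ⌊0.5143/1⌋ = 0.
Subsquare: lon ⌊0.7665/0.0833333⌋ = 9 → j; lat ⌊0.5143/0.0416667⌋ = 12 → m.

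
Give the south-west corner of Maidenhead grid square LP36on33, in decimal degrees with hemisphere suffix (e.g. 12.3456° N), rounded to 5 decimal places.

66.55417° N, 47.19167° E

Field L=11, P=15: +11·20° lon, +15·10° lat → SW at lon 40°, lat 60°.
Square 3, 6: +3·2° lon, +6·1° lat → SW at lon 46°, lat 66°.
Subsquare o=14, n=13: +14·0.0833333° lon, +13·0.0416667° lat → SW at lon 47.1667°, lat 66.5417°.
Extended square 3, 3: +3·0.00833333° lon, +3·0.00416667° lat → SW at lon 47.1917°, lat 66.5542°.
latitude 66.55417° N, longitude 47.19167° E.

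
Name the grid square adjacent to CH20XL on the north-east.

CH30am

Longitude subsquare x = 23; +1 → 24, wraps to 0 = a, carry into square.
Longitude square 2; +1 → 3.
Latitude subsquare l = 11; +1 → 12 = m.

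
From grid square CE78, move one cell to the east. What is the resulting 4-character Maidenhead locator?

CE88

Longitude square 7; +1 → 8.
The latitude characters are unchanged.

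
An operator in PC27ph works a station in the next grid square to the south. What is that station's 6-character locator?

PC27pg

Latitude subsquare h = 7; −1 → 6 = g.
The longitude characters are unchanged.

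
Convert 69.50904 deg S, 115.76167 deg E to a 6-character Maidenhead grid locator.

OC70vl

Offset from 180°W / 90°S: lon 295.7617°, lat 20.4910°.
Field: lon ⌊295.7617/20⌋ = 14 → O; lat ⌊20.4910/10⌋ = 2 → C.
Square: lon ⌊15.7617/2⌋ = 7; lat ⌊0.4910/1⌋ = 0.
Subsquare: lon ⌊1.7617/0.0833333⌋ = 21 → v; lat ⌊0.4910/0.0416667⌋ = 11 → l.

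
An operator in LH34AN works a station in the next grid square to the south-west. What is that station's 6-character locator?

Longitude subsquare a = 0; −1 → -1, wraps to 23 = x, carry into square.
Longitude square 3; −1 → 2.
Latitude subsquare n = 13; −1 → 12 = m.

LH24xm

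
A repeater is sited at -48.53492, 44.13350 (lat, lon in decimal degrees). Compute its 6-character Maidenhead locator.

LE21bl

Add 180° to longitude and 90° to latitude: 224.1335, 41.4651.
Field: lon ⌊224.1335/20⌋ = 11 → L; lat ⌊41.4651/10⌋ = 4 → E.
Square: lon ⌊4.1335/2⌋ = 2; lat ⌊1.4651/1⌋ = 1.
Subsquare: lon ⌊0.1335/0.0833333⌋ = 1 → b; lat ⌊0.4651/0.0416667⌋ = 11 → l.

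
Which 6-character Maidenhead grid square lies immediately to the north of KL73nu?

KL73nv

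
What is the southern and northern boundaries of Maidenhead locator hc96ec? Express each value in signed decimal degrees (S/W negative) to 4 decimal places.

Field H=7, C=2: +7·20° lon, +2·10° lat → SW at lon -40°, lat -70°.
Square 9, 6: +9·2° lon, +6·1° lat → SW at lon -22°, lat -64°.
Subsquare e=4, c=2: +4·0.0833333° lon, +2·0.0416667° lat → SW at lon -21.6667°, lat -63.9167°.
Cell spans 0.0833333° lon × 0.0416667° lat.
south -63.9167, north -63.8750.

-63.9167, -63.8750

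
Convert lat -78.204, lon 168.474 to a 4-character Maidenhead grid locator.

RB41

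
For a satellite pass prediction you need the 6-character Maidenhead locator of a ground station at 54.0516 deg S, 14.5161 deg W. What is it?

ID25rw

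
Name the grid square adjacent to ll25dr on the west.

Longitude subsquare d = 3; −1 → 2 = c.
The latitude characters are unchanged.

LL25cr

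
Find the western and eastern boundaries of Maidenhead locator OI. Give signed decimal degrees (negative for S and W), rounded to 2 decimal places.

100.00, 120.00

Field O=14, I=8: +14·20° lon, +8·10° lat → SW at lon 100°, lat -10°.
Cell spans 20° lon × 10° lat.
west 100.00, east 120.00.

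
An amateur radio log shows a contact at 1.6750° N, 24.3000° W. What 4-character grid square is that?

Offset from 180°W / 90°S: lon 155.70°, lat 91.67°.
Field: 155.70/20 → 7 → H, 91.67/10 → 9 → J; chars HJ.
Square: 15.70/2 → 7, 1.67/1 → 1; chars 71.

HJ71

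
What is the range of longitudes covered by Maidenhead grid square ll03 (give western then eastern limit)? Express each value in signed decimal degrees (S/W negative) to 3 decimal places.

40.000, 42.000

Field L=11, L=11: +11·20° lon, +11·10° lat → SW at lon 40°, lat 20°.
Square 0, 3: +0·2° lon, +3·1° lat → SW at lon 40°, lat 23°.
Cell spans 2° lon × 1° lat.
west 40.000, east 42.000.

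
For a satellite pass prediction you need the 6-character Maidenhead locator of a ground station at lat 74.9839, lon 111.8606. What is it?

Shift to the Maidenhead origin (180°W, 90°S): lon 291.8606, lat 164.9839.
Field: 291.8606/20 → 14 → O, 164.9839/10 → 16 → Q; chars OQ.
Square: 11.8606/2 → 5, 4.9839/1 → 4; chars 54.
Subsquare: 1.8606/0.0833333 → 22 → w, 0.9839/0.0416667 → 23 → x; chars wx.

OQ54wx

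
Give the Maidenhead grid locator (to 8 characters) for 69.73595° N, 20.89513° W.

HP99nr26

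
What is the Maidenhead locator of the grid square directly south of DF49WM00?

Latitude extended square 0; −1 → -1, wraps to 9, carry into subsquare.
Latitude subsquare m = 12; −1 → 11 = l.
The longitude characters are unchanged.

DF49wl09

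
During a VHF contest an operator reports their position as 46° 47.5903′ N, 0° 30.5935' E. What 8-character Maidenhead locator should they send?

JN06gt10

Shift to the Maidenhead origin (180°W, 90°S): lon 180.50989, lat 136.79317.
Field (20°×10°, letters A–R): 180.50989/20 → 9 → J, 136.79317/10 → 13 → N; chars JN.
Square (2°×1°, digits 0–9): 0.50989/2 → 0, 6.79317/1 → 6; chars 06.
Subsquare (5′×2.5′, letters a–x): 0.50989/0.0833333 → 6 → g, 0.79317/0.0416667 → 19 → t; chars gt.
Extended square (30″×15″, digits 0–9): 0.00989/0.00833333 → 1, 0.00150/0.00416667 → 0; chars 10.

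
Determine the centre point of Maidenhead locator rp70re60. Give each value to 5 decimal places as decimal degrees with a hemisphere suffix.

60.16875° N, 175.47083° E

Field R=17, P=15: +17·20° lon, +15·10° lat → SW at lon 160°, lat 60°.
Square 7, 0: +7·2° lon, +0·1° lat → SW at lon 174°, lat 60°.
Subsquare r=17, e=4: +17·0.0833333° lon, +4·0.0416667° lat → SW at lon 175.417°, lat 60.1667°.
Extended square 6, 0: +6·0.00833333° lon, +0·0.00416667° lat → SW at lon 175.467°, lat 60.1667°.
Cell spans 0.00833333° lon × 0.00416667° lat. Centre is SW corner plus half of each.
latitude 60.16875° N, longitude 175.47083° E.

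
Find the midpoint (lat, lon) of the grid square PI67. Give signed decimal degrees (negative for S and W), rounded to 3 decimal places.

Field P=15, I=8: +15·20° lon, +8·10° lat → SW at lon 120°, lat -10°.
Square 6, 7: +6·2° lon, +7·1° lat → SW at lon 132°, lat -3°.
Cell spans 2° lon × 1° lat. Centre is SW corner plus half of each.
latitude -2.500, longitude 133.000.

-2.500, 133.000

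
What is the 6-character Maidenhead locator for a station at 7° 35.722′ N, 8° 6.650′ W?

IJ57wo

Add 180° to longitude and 90° to latitude: 171.8892, 97.5954.
Field (20°×10°, letters A–R): 171.8892/20 → 8 → I, 97.5954/10 → 9 → J; chars IJ.
Square (2°×1°, digits 0–9): 11.8892/2 → 5, 7.5954/1 → 7; chars 57.
Subsquare (5′×2.5′, letters a–x): 1.8892/0.0833333 → 22 → w, 0.5954/0.0416667 → 14 → o; chars wo.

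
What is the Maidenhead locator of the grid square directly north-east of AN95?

Longitude square 9; +1 → 10, wraps to 0, carry into field.
Longitude field A = 0; +1 → 1 = B.
Latitude square 5; +1 → 6.

BN06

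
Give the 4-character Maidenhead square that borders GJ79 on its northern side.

GK70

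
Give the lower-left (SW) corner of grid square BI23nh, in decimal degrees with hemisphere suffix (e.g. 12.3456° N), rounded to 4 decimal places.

6.7083° S, 154.9167° W

Field B=1, I=8: +1·20° lon, +8·10° lat → SW at lon -160°, lat -10°.
Square 2, 3: +2·2° lon, +3·1° lat → SW at lon -156°, lat -7°.
Subsquare n=13, h=7: +13·0.0833333° lon, +7·0.0416667° lat → SW at lon -154.917°, lat -6.70833°.
latitude 6.7083° S, longitude 154.9167° W.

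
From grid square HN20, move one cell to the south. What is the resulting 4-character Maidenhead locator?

HM29

Latitude square 0; −1 → -1, wraps to 9, carry into field.
Latitude field N = 13; −1 → 12 = M.
The longitude characters are unchanged.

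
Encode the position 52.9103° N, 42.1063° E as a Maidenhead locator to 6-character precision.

LO12bv

Shift to the Maidenhead origin (180°W, 90°S): lon 222.1063, lat 142.9103.
Field: lon ⌊222.1063/20⌋ = 11 → L; lat ⌊142.9103/10⌋ = 14 → O.
Square: lon ⌊2.1063/2⌋ = 1; lat ⌊2.9103/1⌋ = 2.
Subsquare: lon ⌊0.1063/0.0833333⌋ = 1 → b; lat ⌊0.9103/0.0416667⌋ = 21 → v.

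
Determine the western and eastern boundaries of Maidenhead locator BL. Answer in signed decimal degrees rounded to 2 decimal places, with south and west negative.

Field B=1, L=11: +1·20° lon, +11·10° lat → SW at lon -160°, lat 20°.
Cell spans 20° lon × 10° lat.
west -160.00, east -140.00.

-160.00, -140.00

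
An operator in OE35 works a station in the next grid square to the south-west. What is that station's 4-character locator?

OE24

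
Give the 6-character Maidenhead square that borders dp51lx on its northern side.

DP52la

Latitude subsquare x = 23; +1 → 24, wraps to 0 = a, carry into square.
Latitude square 1; +1 → 2.
The longitude characters are unchanged.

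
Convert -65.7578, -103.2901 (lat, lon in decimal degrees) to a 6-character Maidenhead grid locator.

DC84if

Add 180° to longitude and 90° to latitude: 76.7099, 24.2422.
Field (20°×10°, letters A–R): 76.7099/20 → 3 → D, 24.2422/10 → 2 → C; chars DC.
Square (2°×1°, digits 0–9): 16.7099/2 → 8, 4.2422/1 → 4; chars 84.
Subsquare (5′×2.5′, letters a–x): 0.7099/0.0833333 → 8 → i, 0.2422/0.0416667 → 5 → f; chars if.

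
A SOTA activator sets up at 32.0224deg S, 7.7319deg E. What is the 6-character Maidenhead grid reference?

Add 180° to longitude and 90° to latitude: 187.7319, 57.9776.
Field (20°×10°, letters A–R): lon ⌊187.7319/20⌋ = 9 → J; lat ⌊57.9776/10⌋ = 5 → F.
Square (2°×1°, digits 0–9): lon ⌊7.7319/2⌋ = 3; lat ⌊7.9776/1⌋ = 7.
Subsquare (5′×2.5′, letters a–x): lon ⌊1.7319/0.0833333⌋ = 20 → u; lat ⌊0.9776/0.0416667⌋ = 23 → x.

JF37ux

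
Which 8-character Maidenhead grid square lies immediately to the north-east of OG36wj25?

Longitude extended square 2; +1 → 3.
Latitude extended square 5; +1 → 6.

OG36wj36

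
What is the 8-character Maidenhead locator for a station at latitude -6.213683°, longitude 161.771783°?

Shift to the Maidenhead origin (180°W, 90°S): lon 341.77178, lat 83.78632.
Field: 341.77178/20 → 17 → R, 83.78632/10 → 8 → I; chars RI.
Square: 1.77178/2 → 0, 3.78632/1 → 3; chars 03.
Subsquare: 1.77178/0.0833333 → 21 → v, 0.78632/0.0416667 → 18 → s; chars vs.
Extended square: 0.02178/0.00833333 → 2, 0.03632/0.00416667 → 8; chars 28.

RI03vs28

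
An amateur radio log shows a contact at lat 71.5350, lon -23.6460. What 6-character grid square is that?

Shift to the Maidenhead origin (180°W, 90°S): lon 156.3540, lat 161.5350.
Field: lon ⌊156.3540/20⌋ = 7 → H; lat ⌊161.5350/10⌋ = 16 → Q.
Square: lon ⌊16.3540/2⌋ = 8; lat ⌊1.5350/1⌋ = 1.
Subsquare: lon ⌊0.3540/0.0833333⌋ = 4 → e; lat ⌊0.5350/0.0416667⌋ = 12 → m.

HQ81em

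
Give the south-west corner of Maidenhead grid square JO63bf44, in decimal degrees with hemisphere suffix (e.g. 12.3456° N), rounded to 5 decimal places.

53.22500° N, 12.11667° E

Field J=9, O=14: +9·20° lon, +14·10° lat → SW at lon 0°, lat 50°.
Square 6, 3: +6·2° lon, +3·1° lat → SW at lon 12°, lat 53°.
Subsquare b=1, f=5: +1·0.0833333° lon, +5·0.0416667° lat → SW at lon 12.0833°, lat 53.2083°.
Extended square 4, 4: +4·0.00833333° lon, +4·0.00416667° lat → SW at lon 12.1167°, lat 53.225°.
latitude 53.22500° N, longitude 12.11667° E.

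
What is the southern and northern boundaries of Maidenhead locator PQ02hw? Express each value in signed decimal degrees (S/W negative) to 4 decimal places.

72.9167, 72.9583

Field P=15, Q=16: +15·20° lon, +16·10° lat → SW at lon 120°, lat 70°.
Square 0, 2: +0·2° lon, +2·1° lat → SW at lon 120°, lat 72°.
Subsquare h=7, w=22: +7·0.0833333° lon, +22·0.0416667° lat → SW at lon 120.583°, lat 72.9167°.
Cell spans 0.0833333° lon × 0.0416667° lat.
south 72.9167, north 72.9583.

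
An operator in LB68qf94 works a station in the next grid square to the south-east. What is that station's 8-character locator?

LB68rf03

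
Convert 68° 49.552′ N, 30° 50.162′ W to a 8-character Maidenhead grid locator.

HP48nt98

Offset from 180°W / 90°S: lon 149.16397°, lat 158.82587°.
Field: lon ⌊149.16397/20⌋ = 7 → H; lat ⌊158.82587/10⌋ = 15 → P.
Square: lon ⌊9.16397/2⌋ = 4; lat ⌊8.82587/1⌋ = 8.
Subsquare: lon ⌊1.16397/0.0833333⌋ = 13 → n; lat ⌊0.82587/0.0416667⌋ = 19 → t.
Extended square: lon ⌊0.08063/0.00833333⌋ = 9; lat ⌊0.03420/0.00416667⌋ = 8.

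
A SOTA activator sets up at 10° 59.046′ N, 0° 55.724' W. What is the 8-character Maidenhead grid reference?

IK90mx86

Shift to the Maidenhead origin (180°W, 90°S): lon 179.07127, lat 100.98410.
Field: lon ⌊179.07127/20⌋ = 8 → I; lat ⌊100.98410/10⌋ = 10 → K.
Square: lon ⌊19.07127/2⌋ = 9; lat ⌊0.98410/1⌋ = 0.
Subsquare: lon ⌊1.07127/0.0833333⌋ = 12 → m; lat ⌊0.98410/0.0416667⌋ = 23 → x.
Extended square: lon ⌊0.07127/0.00833333⌋ = 8; lat ⌊0.02577/0.00416667⌋ = 6.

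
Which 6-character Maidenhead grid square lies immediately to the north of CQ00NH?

CQ00ni

Latitude subsquare h = 7; +1 → 8 = i.
The longitude characters are unchanged.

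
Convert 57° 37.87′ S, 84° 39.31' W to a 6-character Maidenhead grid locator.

Add 180° to longitude and 90° to latitude: 95.3448, 32.3688.
Field: 95.3448/20 → 4 → E, 32.3688/10 → 3 → D; chars ED.
Square: 15.3448/2 → 7, 2.3688/1 → 2; chars 72.
Subsquare: 1.3448/0.0833333 → 16 → q, 0.3688/0.0416667 → 8 → i; chars qi.

ED72qi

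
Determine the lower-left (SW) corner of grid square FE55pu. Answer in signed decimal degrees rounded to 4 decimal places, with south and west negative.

Field F=5, E=4: +5·20° lon, +4·10° lat → SW at lon -80°, lat -50°.
Square 5, 5: +5·2° lon, +5·1° lat → SW at lon -70°, lat -45°.
Subsquare p=15, u=20: +15·0.0833333° lon, +20·0.0416667° lat → SW at lon -68.75°, lat -44.1667°.
latitude -44.1667, longitude -68.7500.

-44.1667, -68.7500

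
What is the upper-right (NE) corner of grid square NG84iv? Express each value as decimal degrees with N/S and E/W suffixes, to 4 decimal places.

25.0833° S, 96.7500° E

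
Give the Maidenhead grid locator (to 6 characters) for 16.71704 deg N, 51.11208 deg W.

GK46kr

Offset from 180°W / 90°S: lon 128.8879°, lat 106.7170°.
Field: 128.8879/20 → 6 → G, 106.7170/10 → 10 → K; chars GK.
Square: 8.8879/2 → 4, 6.7170/1 → 6; chars 46.
Subsquare: 0.8879/0.0833333 → 10 → k, 0.7170/0.0416667 → 17 → r; chars kr.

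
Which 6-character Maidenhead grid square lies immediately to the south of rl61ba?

RL60bx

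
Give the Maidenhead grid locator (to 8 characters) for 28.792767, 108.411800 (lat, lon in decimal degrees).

Offset from 180°W / 90°S: lon 288.41180°, lat 118.79277°.
Field (20°×10°, letters A–R): 288.41180/20 → 14 → O, 118.79277/10 → 11 → L; chars OL.
Square (2°×1°, digits 0–9): 8.41180/2 → 4, 8.79277/1 → 8; chars 48.
Subsquare (5′×2.5′, letters a–x): 0.41180/0.0833333 → 4 → e, 0.79277/0.0416667 → 19 → t; chars et.
Extended square (30″×15″, digits 0–9): 0.07847/0.00833333 → 9, 0.00110/0.00416667 → 0; chars 90.

OL48et90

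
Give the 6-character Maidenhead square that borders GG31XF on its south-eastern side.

GG41ae

Longitude subsquare x = 23; +1 → 24, wraps to 0 = a, carry into square.
Longitude square 3; +1 → 4.
Latitude subsquare f = 5; −1 → 4 = e.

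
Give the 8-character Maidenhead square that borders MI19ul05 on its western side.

MI19tl95

Longitude extended square 0; −1 → -1, wraps to 9, carry into subsquare.
Longitude subsquare u = 20; −1 → 19 = t.
The latitude characters are unchanged.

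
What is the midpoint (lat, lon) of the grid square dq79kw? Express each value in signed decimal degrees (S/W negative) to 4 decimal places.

79.9375, -105.1250

Field D=3, Q=16: +3·20° lon, +16·10° lat → SW at lon -120°, lat 70°.
Square 7, 9: +7·2° lon, +9·1° lat → SW at lon -106°, lat 79°.
Subsquare k=10, w=22: +10·0.0833333° lon, +22·0.0416667° lat → SW at lon -105.167°, lat 79.9167°.
Cell spans 0.0833333° lon × 0.0416667° lat. Centre is SW corner plus half of each.
latitude 79.9375, longitude -105.1250.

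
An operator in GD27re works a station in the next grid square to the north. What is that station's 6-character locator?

Latitude subsquare e = 4; +1 → 5 = f.
The longitude characters are unchanged.

GD27rf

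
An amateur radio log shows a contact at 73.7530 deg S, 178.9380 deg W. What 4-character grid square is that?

AB06

Shift to the Maidenhead origin (180°W, 90°S): lon 1.06, lat 16.25.
Field (20°×10°, letters A–R): 1.06/20 → 0 → A, 16.25/10 → 1 → B; chars AB.
Square (2°×1°, digits 0–9): 1.06/2 → 0, 6.25/1 → 6; chars 06.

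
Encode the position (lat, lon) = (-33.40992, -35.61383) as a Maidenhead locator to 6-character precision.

HF26eo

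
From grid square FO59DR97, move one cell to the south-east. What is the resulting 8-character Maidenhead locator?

FO59er06

Longitude extended square 9; +1 → 10, wraps to 0, carry into subsquare.
Longitude subsquare d = 3; +1 → 4 = e.
Latitude extended square 7; −1 → 6.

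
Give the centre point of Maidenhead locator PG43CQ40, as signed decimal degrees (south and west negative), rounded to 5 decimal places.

-26.33125, 128.20417

Field P=15, G=6: +15·20° lon, +6·10° lat → SW at lon 120°, lat -30°.
Square 4, 3: +4·2° lon, +3·1° lat → SW at lon 128°, lat -27°.
Subsquare c=2, q=16: +2·0.0833333° lon, +16·0.0416667° lat → SW at lon 128.167°, lat -26.3333°.
Extended square 4, 0: +4·0.00833333° lon, +0·0.00416667° lat → SW at lon 128.2°, lat -26.3333°.
Cell spans 0.00833333° lon × 0.00416667° lat. Centre is SW corner plus half of each.
latitude -26.33125, longitude 128.20417.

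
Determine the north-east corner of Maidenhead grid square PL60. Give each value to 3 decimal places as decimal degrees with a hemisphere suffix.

21.000° N, 134.000° E

Field P=15, L=11: +15·20° lon, +11·10° lat → SW at lon 120°, lat 20°.
Square 6, 0: +6·2° lon, +0·1° lat → SW at lon 132°, lat 20°.
Cell spans 2° lon × 1° lat. NE corner is SW corner plus one full cell.
latitude 21.000° N, longitude 134.000° E.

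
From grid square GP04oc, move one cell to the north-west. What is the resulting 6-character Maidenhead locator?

GP04nd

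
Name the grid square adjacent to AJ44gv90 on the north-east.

AJ44hv01

Longitude extended square 9; +1 → 10, wraps to 0, carry into subsquare.
Longitude subsquare g = 6; +1 → 7 = h.
Latitude extended square 0; +1 → 1.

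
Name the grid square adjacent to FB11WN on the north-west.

FB11vo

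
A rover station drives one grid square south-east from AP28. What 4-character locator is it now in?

Longitude square 2; +1 → 3.
Latitude square 8; −1 → 7.

AP37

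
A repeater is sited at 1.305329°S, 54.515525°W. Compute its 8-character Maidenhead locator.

Offset from 180°W / 90°S: lon 125.48448°, lat 88.69467°.
Field: 125.48448/20 → 6 → G, 88.69467/10 → 8 → I; chars GI.
Square: 5.48448/2 → 2, 8.69467/1 → 8; chars 28.
Subsquare: 1.48448/0.0833333 → 17 → r, 0.69467/0.0416667 → 16 → q; chars rq.
Extended square: 0.06781/0.00833333 → 8, 0.02800/0.00416667 → 6; chars 86.

GI28rq86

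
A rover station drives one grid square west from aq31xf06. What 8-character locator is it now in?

AQ31wf96

Longitude extended square 0; −1 → -1, wraps to 9, carry into subsquare.
Longitude subsquare x = 23; −1 → 22 = w.
The latitude characters are unchanged.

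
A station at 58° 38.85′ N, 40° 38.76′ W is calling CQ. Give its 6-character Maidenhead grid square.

GO98qp

Shift to the Maidenhead origin (180°W, 90°S): lon 139.3540, lat 148.6475.
Field (20°×10°, letters A–R): 139.3540/20 → 6 → G, 148.6475/10 → 14 → O; chars GO.
Square (2°×1°, digits 0–9): 19.3540/2 → 9, 8.6475/1 → 8; chars 98.
Subsquare (5′×2.5′, letters a–x): 1.3540/0.0833333 → 16 → q, 0.6475/0.0416667 → 15 → p; chars qp.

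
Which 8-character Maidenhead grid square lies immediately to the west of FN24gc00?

FN24fc90

Longitude extended square 0; −1 → -1, wraps to 9, carry into subsquare.
Longitude subsquare g = 6; −1 → 5 = f.
The latitude characters are unchanged.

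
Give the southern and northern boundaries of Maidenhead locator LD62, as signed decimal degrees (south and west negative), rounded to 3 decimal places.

Field L=11, D=3: +11·20° lon, +3·10° lat → SW at lon 40°, lat -60°.
Square 6, 2: +6·2° lon, +2·1° lat → SW at lon 52°, lat -58°.
Cell spans 2° lon × 1° lat.
south -58.000, north -57.000.

-58.000, -57.000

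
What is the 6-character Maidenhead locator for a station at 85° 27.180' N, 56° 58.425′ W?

GR15mk

Add 180° to longitude and 90° to latitude: 123.0263, 175.4530.
Field: lon ⌊123.0263/20⌋ = 6 → G; lat ⌊175.4530/10⌋ = 17 → R.
Square: lon ⌊3.0263/2⌋ = 1; lat ⌊5.4530/1⌋ = 5.
Subsquare: lon ⌊1.0263/0.0833333⌋ = 12 → m; lat ⌊0.4530/0.0416667⌋ = 10 → k.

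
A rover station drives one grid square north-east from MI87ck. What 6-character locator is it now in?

Longitude subsquare c = 2; +1 → 3 = d.
Latitude subsquare k = 10; +1 → 11 = l.

MI87dl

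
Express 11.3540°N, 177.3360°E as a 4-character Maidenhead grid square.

Shift to the Maidenhead origin (180°W, 90°S): lon 357.34, lat 101.35.
Field: lon ⌊357.34/20⌋ = 17 → R; lat ⌊101.35/10⌋ = 10 → K.
Square: lon ⌊17.34/2⌋ = 8; lat ⌊1.35/1⌋ = 1.

RK81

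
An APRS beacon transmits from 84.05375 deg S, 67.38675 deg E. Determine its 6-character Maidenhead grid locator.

Shift to the Maidenhead origin (180°W, 90°S): lon 247.3868, lat 5.9463.
Field: lon ⌊247.3868/20⌋ = 12 → M; lat ⌊5.9463/10⌋ = 0 → A.
Square: lon ⌊7.3868/2⌋ = 3; lat ⌊5.9463/1⌋ = 5.
Subsquare: lon ⌊1.3868/0.0833333⌋ = 16 → q; lat ⌊0.9463/0.0416667⌋ = 22 → w.

MA35qw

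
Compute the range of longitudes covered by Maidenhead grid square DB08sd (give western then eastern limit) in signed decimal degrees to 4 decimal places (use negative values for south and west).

Field D=3, B=1: +3·20° lon, +1·10° lat → SW at lon -120°, lat -80°.
Square 0, 8: +0·2° lon, +8·1° lat → SW at lon -120°, lat -72°.
Subsquare s=18, d=3: +18·0.0833333° lon, +3·0.0416667° lat → SW at lon -118.5°, lat -71.875°.
Cell spans 0.0833333° lon × 0.0416667° lat.
west -118.5000, east -118.4167.

-118.5000, -118.4167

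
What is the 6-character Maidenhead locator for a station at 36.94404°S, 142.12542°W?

Offset from 180°W / 90°S: lon 37.8746°, lat 53.0560°.
Field: 37.8746/20 → 1 → B, 53.0560/10 → 5 → F; chars BF.
Square: 17.8746/2 → 8, 3.0560/1 → 3; chars 83.
Subsquare: 1.8746/0.0833333 → 22 → w, 0.0560/0.0416667 → 1 → b; chars wb.

BF83wb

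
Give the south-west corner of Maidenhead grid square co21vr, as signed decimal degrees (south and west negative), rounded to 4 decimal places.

51.7083, -134.2500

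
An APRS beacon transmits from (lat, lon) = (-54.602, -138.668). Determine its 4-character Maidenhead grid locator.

CD05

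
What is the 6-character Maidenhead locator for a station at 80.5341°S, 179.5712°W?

AA09fl

Add 180° to longitude and 90° to latitude: 0.4288, 9.4659.
Field: lon ⌊0.4288/20⌋ = 0 → A; lat ⌊9.4659/10⌋ = 0 → A.
Square: lon ⌊0.4288/2⌋ = 0; lat ⌊9.4659/1⌋ = 9.
Subsquare: lon ⌊0.4288/0.0833333⌋ = 5 → f; lat ⌊0.4659/0.0416667⌋ = 11 → l.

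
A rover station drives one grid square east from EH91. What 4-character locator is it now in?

Longitude square 9; +1 → 10, wraps to 0, carry into field.
Longitude field E = 4; +1 → 5 = F.
The latitude characters are unchanged.

FH01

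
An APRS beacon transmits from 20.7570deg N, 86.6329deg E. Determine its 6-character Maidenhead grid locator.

NL30hs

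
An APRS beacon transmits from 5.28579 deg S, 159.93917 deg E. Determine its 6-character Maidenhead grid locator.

QI94xr

Shift to the Maidenhead origin (180°W, 90°S): lon 339.9392, lat 84.7142.
Field: lon ⌊339.9392/20⌋ = 16 → Q; lat ⌊84.7142/10⌋ = 8 → I.
Square: lon ⌊19.9392/2⌋ = 9; lat ⌊4.7142/1⌋ = 4.
Subsquare: lon ⌊1.9392/0.0833333⌋ = 23 → x; lat ⌊0.7142/0.0416667⌋ = 17 → r.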